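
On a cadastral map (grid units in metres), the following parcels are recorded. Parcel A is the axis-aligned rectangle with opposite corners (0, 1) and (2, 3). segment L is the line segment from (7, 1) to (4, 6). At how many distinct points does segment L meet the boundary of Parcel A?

The segment lies entirely outside Parcel A and never meets its boundary.

0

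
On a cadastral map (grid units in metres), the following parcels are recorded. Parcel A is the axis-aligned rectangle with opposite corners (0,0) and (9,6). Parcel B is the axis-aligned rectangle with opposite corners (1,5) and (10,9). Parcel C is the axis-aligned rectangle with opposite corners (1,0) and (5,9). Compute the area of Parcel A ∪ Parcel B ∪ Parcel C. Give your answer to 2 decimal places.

By inclusion–exclusion:
Individual areas: |Parcel A| = 54, |Parcel B| = 36, |Parcel C| = 36.
|Parcel A∩Parcel B|: x∈[1,9], y∈[5,6] → 8·1 = 8.
|Parcel A∩Parcel C|: x∈[1,5], y∈[0,6] → 4·6 = 24.
|Parcel B∩Parcel C|: x∈[1,5], y∈[5,9] → 4·4 = 16.
|Parcel A∩Parcel B∩Parcel C| = 4.
|Parcel A ∪ Parcel B ∪ Parcel C| = 126 − 48 + 4 = 82.00.

82.00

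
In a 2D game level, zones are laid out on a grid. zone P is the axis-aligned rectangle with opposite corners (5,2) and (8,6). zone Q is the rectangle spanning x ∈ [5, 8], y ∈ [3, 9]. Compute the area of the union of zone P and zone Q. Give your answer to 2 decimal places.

By inclusion–exclusion:
Individual areas: |zone P| = 12, |zone Q| = 18.
|zone P∩zone Q|: x∈[5,8], y∈[3,6] → 3·3 = 9.
|zone P ∪ zone Q| = 30 − 9 = 21.00.

21.00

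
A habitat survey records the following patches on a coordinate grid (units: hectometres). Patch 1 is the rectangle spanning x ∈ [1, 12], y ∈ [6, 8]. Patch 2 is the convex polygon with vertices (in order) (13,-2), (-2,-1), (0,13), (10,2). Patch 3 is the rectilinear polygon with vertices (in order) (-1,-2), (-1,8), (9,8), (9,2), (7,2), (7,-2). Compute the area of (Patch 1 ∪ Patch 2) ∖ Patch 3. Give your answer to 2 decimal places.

40.03

|Patch 1 ∪ Patch 2| = 122.5909.
|(Patch 1 ∪ Patch 2) ∩ Patch 3| = 82.5582.
|(Patch 1 ∪ Patch 2) ∖ Patch 3| = 122.5909 − 82.5582 = 40.03.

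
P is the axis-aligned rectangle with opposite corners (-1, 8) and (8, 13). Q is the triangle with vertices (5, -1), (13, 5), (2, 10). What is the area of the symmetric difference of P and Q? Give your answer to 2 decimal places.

90.29

|P| = 45, |Q| = 53, |P∩Q| = 3.8545.
|P △ Q| = |P| + |Q| − 2·|P∩Q| = 45 + 53 − 7.7091 = 90.29.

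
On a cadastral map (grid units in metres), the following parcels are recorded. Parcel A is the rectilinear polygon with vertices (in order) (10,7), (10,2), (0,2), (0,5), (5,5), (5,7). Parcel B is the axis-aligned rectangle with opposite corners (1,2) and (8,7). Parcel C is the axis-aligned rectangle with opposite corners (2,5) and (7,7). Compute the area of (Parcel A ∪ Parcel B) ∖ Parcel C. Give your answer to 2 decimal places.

|Parcel A ∪ Parcel B| = 48.
|(Parcel A ∪ Parcel B) ∩ Parcel C| = 10.
|(Parcel A ∪ Parcel B) ∖ Parcel C| = 48 − 10 = 38.00.

38.00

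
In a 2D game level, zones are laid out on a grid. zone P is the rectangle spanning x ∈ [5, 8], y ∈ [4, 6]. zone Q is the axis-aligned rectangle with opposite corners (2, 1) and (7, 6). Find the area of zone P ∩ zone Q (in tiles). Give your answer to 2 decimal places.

|zone P∩zone Q|: x∈[5,7], y∈[4,6] → 2·2 = 4.

4.00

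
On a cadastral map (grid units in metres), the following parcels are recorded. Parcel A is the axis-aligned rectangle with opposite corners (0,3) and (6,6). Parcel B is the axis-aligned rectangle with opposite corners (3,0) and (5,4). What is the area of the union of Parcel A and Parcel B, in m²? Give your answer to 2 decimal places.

By inclusion–exclusion:
Individual areas: |Parcel A| = 18, |Parcel B| = 8.
|Parcel A∩Parcel B|: x∈[3,5], y∈[3,4] → 2·1 = 2.
|Parcel A ∪ Parcel B| = 26 − 2 = 24.00.

24.00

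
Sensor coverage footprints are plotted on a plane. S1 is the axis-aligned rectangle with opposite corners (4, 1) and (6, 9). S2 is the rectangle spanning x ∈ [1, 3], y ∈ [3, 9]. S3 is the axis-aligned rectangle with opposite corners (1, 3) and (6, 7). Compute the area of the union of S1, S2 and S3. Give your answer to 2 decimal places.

By inclusion–exclusion:
Individual areas: |S1| = 16, |S2| = 12, |S3| = 20.
|S1∩S2| = 0 (no overlap).
|S1∩S3|: x∈[4,6], y∈[3,7] → 2·4 = 8.
|S2∩S3|: x∈[1,3], y∈[3,7] → 2·4 = 8.
|S1∩S2∩S3| = 0.
|S1 ∪ S2 ∪ S3| = 48 − 16 + 0 = 32.00.

32.00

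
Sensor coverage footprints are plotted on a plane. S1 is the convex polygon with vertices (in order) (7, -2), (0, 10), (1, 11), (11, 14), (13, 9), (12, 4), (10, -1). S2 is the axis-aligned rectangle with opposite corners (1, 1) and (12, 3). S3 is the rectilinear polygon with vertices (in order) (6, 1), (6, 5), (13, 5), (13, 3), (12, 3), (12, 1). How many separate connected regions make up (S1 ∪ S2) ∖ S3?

1

(S1 ∪ S2) ∖ S3 is a single connected region.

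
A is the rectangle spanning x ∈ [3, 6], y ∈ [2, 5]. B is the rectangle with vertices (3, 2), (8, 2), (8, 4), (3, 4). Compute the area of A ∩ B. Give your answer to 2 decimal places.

6.00

|A∩B|: x∈[3,6], y∈[2,4] → 3·2 = 6.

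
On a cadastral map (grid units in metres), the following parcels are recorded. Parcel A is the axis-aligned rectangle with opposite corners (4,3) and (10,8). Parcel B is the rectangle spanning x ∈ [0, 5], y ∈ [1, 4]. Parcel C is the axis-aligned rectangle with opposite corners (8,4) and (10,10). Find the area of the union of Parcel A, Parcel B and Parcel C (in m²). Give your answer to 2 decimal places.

By inclusion–exclusion:
Individual areas: |Parcel A| = 30, |Parcel B| = 15, |Parcel C| = 12.
|Parcel A∩Parcel B|: x∈[4,5], y∈[3,4] → 1·1 = 1.
|Parcel A∩Parcel C|: x∈[8,10], y∈[4,8] → 2·4 = 8.
|Parcel B∩Parcel C| = 0 (no overlap).
|Parcel A∩Parcel B∩Parcel C| = 0.
|Parcel A ∪ Parcel B ∪ Parcel C| = 57 − 9 + 0 = 48.00.

48.00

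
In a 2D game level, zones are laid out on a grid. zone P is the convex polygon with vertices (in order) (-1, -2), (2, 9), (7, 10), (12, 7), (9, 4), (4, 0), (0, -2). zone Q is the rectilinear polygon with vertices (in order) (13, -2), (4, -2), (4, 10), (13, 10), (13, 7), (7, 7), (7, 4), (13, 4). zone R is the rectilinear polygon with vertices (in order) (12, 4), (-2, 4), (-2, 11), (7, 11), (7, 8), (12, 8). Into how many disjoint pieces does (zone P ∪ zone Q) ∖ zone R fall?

2

(zone P ∪ zone Q) ∖ zone R splits into 2 disjoint pieces (area 13, area 75.0909).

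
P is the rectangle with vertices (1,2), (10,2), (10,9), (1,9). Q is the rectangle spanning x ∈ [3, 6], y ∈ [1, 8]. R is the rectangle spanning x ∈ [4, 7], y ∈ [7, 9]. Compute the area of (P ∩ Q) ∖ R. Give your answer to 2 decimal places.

|P ∩ Q| = 18.
|(P ∩ Q) ∩ R| = 2.
|(P ∩ Q) ∖ R| = 18 − 2 = 16.00.

16.00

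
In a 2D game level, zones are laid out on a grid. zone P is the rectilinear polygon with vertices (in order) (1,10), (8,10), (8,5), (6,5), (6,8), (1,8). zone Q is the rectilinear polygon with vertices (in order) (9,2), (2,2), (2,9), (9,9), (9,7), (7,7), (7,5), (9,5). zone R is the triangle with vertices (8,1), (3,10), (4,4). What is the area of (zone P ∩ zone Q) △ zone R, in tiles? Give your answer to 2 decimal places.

|zone P ∩ zone Q| = 10.
|(zone P ∩ zone Q) ∩ zone R| = 0.5833.
|(zone P ∩ zone Q) △ zone R| = 10 + 10.5 − 1.1667 = 19.33.

19.33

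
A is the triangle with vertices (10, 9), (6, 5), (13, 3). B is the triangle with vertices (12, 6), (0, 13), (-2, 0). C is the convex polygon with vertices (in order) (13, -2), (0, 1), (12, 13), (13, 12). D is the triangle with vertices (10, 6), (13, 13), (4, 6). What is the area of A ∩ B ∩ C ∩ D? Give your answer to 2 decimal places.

The intersection is the polygon with vertices (10.4,6.933), (10,6), (7,6), (8.842,7.842).
By the shoelace formula its area is 3.67.

3.67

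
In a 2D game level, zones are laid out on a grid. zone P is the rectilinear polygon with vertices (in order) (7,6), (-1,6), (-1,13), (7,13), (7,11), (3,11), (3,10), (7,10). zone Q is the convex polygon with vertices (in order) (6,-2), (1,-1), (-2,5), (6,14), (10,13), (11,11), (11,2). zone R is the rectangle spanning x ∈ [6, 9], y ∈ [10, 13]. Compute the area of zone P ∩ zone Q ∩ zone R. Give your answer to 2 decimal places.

2.00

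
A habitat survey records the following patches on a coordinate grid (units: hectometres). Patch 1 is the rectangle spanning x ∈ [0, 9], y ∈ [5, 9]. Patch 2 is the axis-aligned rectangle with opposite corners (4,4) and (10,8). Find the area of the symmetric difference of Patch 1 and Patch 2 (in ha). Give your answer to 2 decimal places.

|Patch 1∩Patch 2|: x∈[4,9], y∈[5,8] → 5·3 = 15.
|Patch 1 △ Patch 2| = |Patch 1| + |Patch 2| − 2·|Patch 1∩Patch 2| = 36 + 24 − 30 = 30.00.

30.00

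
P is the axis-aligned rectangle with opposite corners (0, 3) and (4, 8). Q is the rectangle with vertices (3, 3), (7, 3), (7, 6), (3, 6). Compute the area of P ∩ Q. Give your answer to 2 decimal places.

3.00

|P∩Q|: x∈[3,4], y∈[3,6] → 1·3 = 3.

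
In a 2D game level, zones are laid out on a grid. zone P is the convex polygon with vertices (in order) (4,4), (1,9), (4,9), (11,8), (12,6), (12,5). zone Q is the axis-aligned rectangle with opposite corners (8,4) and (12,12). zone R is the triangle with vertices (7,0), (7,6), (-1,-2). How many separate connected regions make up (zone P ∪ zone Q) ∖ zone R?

(zone P ∪ zone Q) ∖ zone R is a single connected region.

1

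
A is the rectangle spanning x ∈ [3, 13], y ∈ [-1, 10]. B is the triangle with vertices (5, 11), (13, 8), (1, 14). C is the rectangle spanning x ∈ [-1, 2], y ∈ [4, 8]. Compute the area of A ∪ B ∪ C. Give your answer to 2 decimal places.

126.67

By inclusion–exclusion:
Individual areas: |A| = 110, |B| = 6, |C| = 12.
|A∩B| = 1.3333.
|A∩C| = 0 (no overlap).
|B∩C| = 0.
|A∩B∩C| = 0.
|A ∪ B ∪ C| = 128 − 1.3333 + 0 = 126.67.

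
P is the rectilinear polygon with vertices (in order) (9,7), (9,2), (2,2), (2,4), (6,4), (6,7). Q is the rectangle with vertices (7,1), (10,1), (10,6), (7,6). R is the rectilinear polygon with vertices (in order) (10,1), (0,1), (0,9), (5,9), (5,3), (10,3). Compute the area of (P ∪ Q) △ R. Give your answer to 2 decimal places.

|P ∪ Q| = 30.
|(P ∪ Q) ∩ R| = 14.
|(P ∪ Q) △ R| = 30 + 50 − 28 = 52.00.

52.00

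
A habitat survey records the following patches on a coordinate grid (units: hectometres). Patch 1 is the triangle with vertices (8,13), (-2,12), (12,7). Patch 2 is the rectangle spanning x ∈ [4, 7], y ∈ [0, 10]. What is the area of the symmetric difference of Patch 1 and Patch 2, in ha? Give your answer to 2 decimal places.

|Patch 1| = 32, |Patch 2| = 30, |Patch 1∩Patch 2| = 2.0357.
|Patch 1 △ Patch 2| = |Patch 1| + |Patch 2| − 2·|Patch 1∩Patch 2| = 32 + 30 − 4.0714 = 57.93.

57.93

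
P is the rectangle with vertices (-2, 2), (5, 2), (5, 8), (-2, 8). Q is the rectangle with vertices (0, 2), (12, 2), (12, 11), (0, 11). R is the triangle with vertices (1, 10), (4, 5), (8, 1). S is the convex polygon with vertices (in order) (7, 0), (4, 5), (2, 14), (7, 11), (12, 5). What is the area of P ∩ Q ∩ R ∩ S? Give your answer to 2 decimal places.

The intersection is the polygon with vertices (4,5), (3.644,6.6), (5,4.857), (5,4).
By the shoelace formula its area is 1.20.

1.20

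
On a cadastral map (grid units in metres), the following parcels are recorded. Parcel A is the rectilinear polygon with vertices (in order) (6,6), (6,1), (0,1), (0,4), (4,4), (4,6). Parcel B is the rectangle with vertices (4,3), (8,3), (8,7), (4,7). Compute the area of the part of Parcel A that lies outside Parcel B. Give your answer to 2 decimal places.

16.00

|Parcel A| = 22, |Parcel A∩Parcel B| = 6.
|Parcel A ∖ Parcel B| = |Parcel A| − |Parcel A∩Parcel B| = 22 − 6 = 16.00.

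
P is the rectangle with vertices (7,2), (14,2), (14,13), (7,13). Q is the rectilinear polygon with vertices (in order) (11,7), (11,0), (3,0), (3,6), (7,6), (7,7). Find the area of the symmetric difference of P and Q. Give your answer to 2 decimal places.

|P| = 77, |Q| = 52, |P∩Q| = 20.
|P △ Q| = |P| + |Q| − 2·|P∩Q| = 77 + 52 − 40 = 89.00.

89.00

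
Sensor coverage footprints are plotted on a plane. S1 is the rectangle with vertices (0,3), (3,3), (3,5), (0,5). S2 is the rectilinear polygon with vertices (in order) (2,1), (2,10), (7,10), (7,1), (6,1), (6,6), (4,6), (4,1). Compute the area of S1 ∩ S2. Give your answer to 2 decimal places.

The intersection is the polygon with vertices (3,5), (3,3), (2,3), (2,5).
By the shoelace formula its area is 2.00.

2.00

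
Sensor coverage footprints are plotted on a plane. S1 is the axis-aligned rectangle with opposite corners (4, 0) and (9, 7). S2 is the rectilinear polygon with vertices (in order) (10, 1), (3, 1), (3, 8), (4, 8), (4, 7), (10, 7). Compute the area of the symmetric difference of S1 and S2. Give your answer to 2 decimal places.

|S1| = 35, |S2| = 43, |S1∩S2| = 30.
|S1 △ S2| = |S1| + |S2| − 2·|S1∩S2| = 35 + 43 − 60 = 18.00.

18.00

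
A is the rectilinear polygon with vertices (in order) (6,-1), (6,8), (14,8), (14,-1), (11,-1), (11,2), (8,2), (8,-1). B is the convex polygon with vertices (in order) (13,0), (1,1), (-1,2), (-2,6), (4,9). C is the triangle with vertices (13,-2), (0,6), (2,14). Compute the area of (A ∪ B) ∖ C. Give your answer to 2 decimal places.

75.98

|A ∪ B| = 118.1667.
|(A ∪ B) ∩ C| = 42.1903.
|(A ∪ B) ∖ C| = 118.1667 − 42.1903 = 75.98.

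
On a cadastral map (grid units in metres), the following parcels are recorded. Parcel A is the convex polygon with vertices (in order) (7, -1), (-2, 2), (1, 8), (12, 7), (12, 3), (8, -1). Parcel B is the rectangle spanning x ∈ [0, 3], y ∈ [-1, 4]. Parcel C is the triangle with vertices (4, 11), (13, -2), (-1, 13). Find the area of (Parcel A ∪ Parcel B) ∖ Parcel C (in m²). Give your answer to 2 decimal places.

|Parcel A ∪ Parcel B| = 95.5.
|(Parcel A ∪ Parcel B) ∩ Parcel C| = 9.8282.
|(Parcel A ∪ Parcel B) ∖ Parcel C| = 95.5 − 9.8282 = 85.67.

85.67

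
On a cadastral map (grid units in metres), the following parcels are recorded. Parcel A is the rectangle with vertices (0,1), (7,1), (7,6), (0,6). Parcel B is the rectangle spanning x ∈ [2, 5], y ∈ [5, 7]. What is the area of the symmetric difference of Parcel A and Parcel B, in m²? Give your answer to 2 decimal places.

35.00

|Parcel A∩Parcel B|: x∈[2,5], y∈[5,6] → 3·1 = 3.
|Parcel A △ Parcel B| = |Parcel A| + |Parcel B| − 2·|Parcel A∩Parcel B| = 35 + 6 − 6 = 35.00.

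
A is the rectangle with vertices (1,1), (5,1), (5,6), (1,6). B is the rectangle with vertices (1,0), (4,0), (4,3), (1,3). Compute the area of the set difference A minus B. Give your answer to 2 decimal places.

|A∩B|: x∈[1,4], y∈[1,3] → 3·2 = 6.
|A| = 20.
|A ∖ B| = |A| − |A∩B| = 20 − 6 = 14.00.

14.00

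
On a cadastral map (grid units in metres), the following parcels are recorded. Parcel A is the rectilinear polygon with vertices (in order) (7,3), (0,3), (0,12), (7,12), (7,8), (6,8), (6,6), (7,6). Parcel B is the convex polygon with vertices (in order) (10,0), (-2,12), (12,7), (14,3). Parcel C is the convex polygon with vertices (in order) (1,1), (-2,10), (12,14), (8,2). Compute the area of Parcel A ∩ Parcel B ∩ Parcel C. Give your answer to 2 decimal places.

22.35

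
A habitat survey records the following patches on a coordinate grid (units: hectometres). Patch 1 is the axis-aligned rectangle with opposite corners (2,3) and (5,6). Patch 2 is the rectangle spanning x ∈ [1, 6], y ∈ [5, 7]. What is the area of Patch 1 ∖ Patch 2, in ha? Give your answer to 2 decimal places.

|Patch 1∩Patch 2|: x∈[2,5], y∈[5,6] → 3·1 = 3.
|Patch 1| = 9.
|Patch 1 ∖ Patch 2| = |Patch 1| − |Patch 1∩Patch 2| = 9 − 3 = 6.00.

6.00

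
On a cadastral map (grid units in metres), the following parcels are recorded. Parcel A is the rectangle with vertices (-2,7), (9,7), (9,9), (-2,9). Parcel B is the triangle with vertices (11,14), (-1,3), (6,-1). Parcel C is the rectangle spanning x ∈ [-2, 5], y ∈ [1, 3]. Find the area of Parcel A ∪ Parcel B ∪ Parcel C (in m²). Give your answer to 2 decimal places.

81.08

By inclusion–exclusion:
Individual areas: |Parcel A| = 22, |Parcel B| = 62.5, |Parcel C| = 14.
|Parcel A∩Parcel B| = 8.9242.
|Parcel A∩Parcel C| = 0 (no overlap).
|Parcel B∩Parcel C| = 8.5.
|Parcel A∩Parcel B∩Parcel C| = 0.
|Parcel A ∪ Parcel B ∪ Parcel C| = 98.5 − 17.4242 + 0 = 81.08.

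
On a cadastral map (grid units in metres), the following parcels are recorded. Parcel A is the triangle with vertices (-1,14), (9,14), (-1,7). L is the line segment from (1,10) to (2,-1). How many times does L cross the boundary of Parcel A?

The segment meets the boundary at (1.137,8.496).

1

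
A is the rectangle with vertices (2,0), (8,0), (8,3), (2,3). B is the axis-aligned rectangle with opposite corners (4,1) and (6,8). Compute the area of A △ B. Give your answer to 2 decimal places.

24.00

|A∩B|: x∈[4,6], y∈[1,3] → 2·2 = 4.
|A △ B| = |A| + |B| − 2·|A∩B| = 18 + 14 − 8 = 24.00.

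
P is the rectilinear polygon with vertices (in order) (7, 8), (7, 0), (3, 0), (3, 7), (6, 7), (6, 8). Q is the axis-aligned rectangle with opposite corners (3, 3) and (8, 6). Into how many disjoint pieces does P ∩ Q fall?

P ∩ Q is a single connected region.

1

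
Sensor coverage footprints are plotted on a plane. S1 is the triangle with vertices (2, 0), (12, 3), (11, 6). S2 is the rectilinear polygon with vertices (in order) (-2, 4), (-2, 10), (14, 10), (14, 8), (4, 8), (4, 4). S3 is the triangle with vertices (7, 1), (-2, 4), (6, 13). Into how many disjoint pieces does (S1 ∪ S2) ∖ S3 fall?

4

(S1 ∪ S2) ∖ S3 splits into 4 disjoint pieces (area 12.1214, area 2.0585, area 16, area 15.3333).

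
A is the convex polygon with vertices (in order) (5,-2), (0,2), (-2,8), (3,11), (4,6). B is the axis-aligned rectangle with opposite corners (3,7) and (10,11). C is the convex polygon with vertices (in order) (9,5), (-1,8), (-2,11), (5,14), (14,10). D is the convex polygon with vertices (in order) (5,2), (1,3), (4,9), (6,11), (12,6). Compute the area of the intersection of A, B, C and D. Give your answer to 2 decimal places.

0.46

The intersection is the polygon with vertices (3.8,7), (3,7), (3.571,8.143).
By the shoelace formula its area is 0.46.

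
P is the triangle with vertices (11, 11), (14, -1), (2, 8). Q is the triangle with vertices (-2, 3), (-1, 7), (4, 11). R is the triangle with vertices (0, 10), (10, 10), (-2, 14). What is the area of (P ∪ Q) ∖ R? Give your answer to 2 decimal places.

|P ∪ Q| = 66.5.
|(P ∪ Q) ∩ R| = 0.5833.
|(P ∪ Q) ∖ R| = 66.5 − 0.5833 = 65.92.

65.92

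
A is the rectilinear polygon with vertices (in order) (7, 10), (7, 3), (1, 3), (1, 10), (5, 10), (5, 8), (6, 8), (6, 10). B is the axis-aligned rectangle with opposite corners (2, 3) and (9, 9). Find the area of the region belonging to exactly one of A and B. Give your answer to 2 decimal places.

24.00

|A| = 40, |B| = 42, |A∩B| = 29.
|A △ B| = |A| + |B| − 2·|A∩B| = 40 + 42 − 58 = 24.00.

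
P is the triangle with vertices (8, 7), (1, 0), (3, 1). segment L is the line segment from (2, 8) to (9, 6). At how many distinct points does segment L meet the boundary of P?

2

The segment meets the boundary at (7.519,6.423), (7.444,6.444).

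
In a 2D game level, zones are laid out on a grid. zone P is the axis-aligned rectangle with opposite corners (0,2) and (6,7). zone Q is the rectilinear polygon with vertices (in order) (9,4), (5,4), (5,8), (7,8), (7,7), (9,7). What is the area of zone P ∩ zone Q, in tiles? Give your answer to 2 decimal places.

The intersection is the polygon with vertices (6,7), (6,4), (5,4), (5,7).
By the shoelace formula its area is 3.00.

3.00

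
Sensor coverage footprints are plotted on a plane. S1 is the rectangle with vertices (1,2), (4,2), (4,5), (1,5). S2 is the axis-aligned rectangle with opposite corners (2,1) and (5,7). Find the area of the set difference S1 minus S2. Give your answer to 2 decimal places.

3.00

|S1∩S2|: x∈[2,4], y∈[2,5] → 2·3 = 6.
|S1| = 9.
|S1 ∖ S2| = |S1| − |S1∩S2| = 9 − 6 = 3.00.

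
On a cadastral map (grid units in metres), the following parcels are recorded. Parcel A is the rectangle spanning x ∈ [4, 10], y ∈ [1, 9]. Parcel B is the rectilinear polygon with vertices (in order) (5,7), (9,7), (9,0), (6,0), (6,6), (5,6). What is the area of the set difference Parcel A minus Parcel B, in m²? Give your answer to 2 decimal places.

|Parcel A| = 48, |Parcel A∩Parcel B| = 19.
|Parcel A ∖ Parcel B| = |Parcel A| − |Parcel A∩Parcel B| = 48 − 19 = 29.00.

29.00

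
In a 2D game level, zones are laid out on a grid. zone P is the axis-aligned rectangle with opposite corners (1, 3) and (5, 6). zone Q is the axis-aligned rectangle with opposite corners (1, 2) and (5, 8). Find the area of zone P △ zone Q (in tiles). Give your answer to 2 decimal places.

|zone P∩zone Q|: x∈[1,5], y∈[3,6] → 4·3 = 12.
|zone P △ zone Q| = |zone P| + |zone Q| − 2·|zone P∩zone Q| = 12 + 24 − 24 = 12.00.

12.00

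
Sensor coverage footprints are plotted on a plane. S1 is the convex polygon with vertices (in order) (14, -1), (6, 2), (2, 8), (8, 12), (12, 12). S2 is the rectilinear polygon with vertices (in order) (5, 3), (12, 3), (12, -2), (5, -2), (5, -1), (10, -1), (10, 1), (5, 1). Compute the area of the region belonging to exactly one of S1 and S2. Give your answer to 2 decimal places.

94.50

|S1| = 95, |S2| = 25, |S1∩S2| = 12.75.
|S1 △ S2| = |S1| + |S2| − 2·|S1∩S2| = 95 + 25 − 25.5 = 94.50.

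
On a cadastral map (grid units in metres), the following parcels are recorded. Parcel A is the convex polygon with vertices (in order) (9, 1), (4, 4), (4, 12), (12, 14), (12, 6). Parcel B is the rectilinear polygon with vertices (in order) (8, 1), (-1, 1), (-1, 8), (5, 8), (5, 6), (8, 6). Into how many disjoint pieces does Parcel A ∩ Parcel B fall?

Parcel A ∩ Parcel B is a single connected region.

1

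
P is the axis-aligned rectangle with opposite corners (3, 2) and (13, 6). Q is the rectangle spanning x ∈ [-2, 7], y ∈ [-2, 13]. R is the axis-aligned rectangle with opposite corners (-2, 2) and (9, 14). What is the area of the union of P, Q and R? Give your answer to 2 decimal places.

184.00

By inclusion–exclusion:
Individual areas: |P| = 40, |Q| = 135, |R| = 132.
|P∩Q|: x∈[3,7], y∈[2,6] → 4·4 = 16.
|P∩R|: x∈[3,9], y∈[2,6] → 6·4 = 24.
|Q∩R|: x∈[-2,7], y∈[2,13] → 9·11 = 99.
|P∩Q∩R| = 16.
|P ∪ Q ∪ R| = 307 − 139 + 16 = 184.00.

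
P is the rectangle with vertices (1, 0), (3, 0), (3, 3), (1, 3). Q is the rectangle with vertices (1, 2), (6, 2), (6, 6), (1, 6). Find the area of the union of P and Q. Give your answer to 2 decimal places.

24.00

By inclusion–exclusion:
Individual areas: |P| = 6, |Q| = 20.
|P∩Q|: x∈[1,3], y∈[2,3] → 2·1 = 2.
|P ∪ Q| = 26 − 2 = 24.00.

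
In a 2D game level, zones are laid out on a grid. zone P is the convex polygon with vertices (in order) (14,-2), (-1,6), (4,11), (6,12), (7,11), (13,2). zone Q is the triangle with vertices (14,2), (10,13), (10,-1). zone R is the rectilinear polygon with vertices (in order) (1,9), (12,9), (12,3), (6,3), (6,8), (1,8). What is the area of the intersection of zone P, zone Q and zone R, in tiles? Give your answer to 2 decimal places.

The intersection is the polygon with vertices (10,6.5), (12,3.5), (12,3), (10,3).
By the shoelace formula its area is 4.00.

4.00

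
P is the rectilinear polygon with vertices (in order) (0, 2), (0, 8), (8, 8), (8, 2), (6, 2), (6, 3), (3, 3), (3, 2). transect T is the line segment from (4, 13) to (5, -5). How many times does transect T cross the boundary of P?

2

The segment meets the boundary at (4.556,3), (4.278,8).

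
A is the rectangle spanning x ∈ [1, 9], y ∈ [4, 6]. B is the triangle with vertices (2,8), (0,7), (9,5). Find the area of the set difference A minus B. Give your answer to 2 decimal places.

|A| = 16, |A∩B| = 1.0833.
|A ∖ B| = |A| − |A∩B| = 16 − 1.0833 = 14.92.

14.92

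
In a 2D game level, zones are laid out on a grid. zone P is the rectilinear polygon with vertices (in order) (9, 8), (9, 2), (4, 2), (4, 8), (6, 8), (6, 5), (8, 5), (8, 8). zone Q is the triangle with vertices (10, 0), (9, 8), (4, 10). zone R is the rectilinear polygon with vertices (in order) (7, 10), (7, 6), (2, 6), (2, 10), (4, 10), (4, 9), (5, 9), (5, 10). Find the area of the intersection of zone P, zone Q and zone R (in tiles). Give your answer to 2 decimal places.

0.53

The intersection is the polygon with vertices (6,6.667), (5.2,8), (6,8).
By the shoelace formula its area is 0.53.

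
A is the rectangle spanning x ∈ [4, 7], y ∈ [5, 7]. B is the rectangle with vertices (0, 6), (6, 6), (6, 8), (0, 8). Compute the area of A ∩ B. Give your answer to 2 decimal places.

|A∩B|: x∈[4,6], y∈[6,7] → 2·1 = 2.

2.00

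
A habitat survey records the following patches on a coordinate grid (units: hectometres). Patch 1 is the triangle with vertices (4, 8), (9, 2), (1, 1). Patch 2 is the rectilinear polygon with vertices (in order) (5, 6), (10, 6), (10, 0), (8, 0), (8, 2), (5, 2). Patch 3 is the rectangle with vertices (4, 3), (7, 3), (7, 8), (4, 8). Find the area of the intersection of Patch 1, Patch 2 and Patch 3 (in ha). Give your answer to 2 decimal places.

The intersection is the polygon with vertices (5,6), (5.667,6), (7,4.4), (7,3), (5,3).
By the shoelace formula its area is 4.93.

4.93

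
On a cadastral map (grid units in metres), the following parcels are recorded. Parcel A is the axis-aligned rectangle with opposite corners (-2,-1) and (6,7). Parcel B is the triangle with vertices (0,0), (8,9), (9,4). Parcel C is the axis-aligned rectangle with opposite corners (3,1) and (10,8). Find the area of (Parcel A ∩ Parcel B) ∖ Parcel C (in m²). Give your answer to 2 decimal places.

|Parcel A ∩ Parcel B| = 12.25.
|(Parcel A ∩ Parcel B) ∩ Parcel C| = 9.1875.
|(Parcel A ∩ Parcel B) ∖ Parcel C| = 12.25 − 9.1875 = 3.06.

3.06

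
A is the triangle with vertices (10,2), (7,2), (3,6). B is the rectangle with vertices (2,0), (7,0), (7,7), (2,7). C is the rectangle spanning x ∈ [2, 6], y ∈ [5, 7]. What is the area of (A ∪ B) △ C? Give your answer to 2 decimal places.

|A ∪ B| = 37.5714.
|(A ∪ B) ∩ C| = 8.
|(A ∪ B) △ C| = 37.5714 + 8 − 16 = 29.57.

29.57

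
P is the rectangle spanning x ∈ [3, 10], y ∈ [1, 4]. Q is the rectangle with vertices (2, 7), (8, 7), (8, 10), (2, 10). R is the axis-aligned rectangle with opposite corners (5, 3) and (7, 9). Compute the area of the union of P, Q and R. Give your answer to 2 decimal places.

By inclusion–exclusion:
Individual areas: |P| = 21, |Q| = 18, |R| = 12.
|P∩Q| = 0 (no overlap).
|P∩R|: x∈[5,7], y∈[3,4] → 2·1 = 2.
|Q∩R|: x∈[5,7], y∈[7,9] → 2·2 = 4.
|P∩Q∩R| = 0.
|P ∪ Q ∪ R| = 51 − 6 + 0 = 45.00.

45.00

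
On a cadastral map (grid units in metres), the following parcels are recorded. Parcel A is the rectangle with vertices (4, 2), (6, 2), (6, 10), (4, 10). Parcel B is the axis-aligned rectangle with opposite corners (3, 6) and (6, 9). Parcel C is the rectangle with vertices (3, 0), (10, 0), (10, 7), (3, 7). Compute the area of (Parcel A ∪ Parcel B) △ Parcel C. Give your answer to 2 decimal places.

46.00

|Parcel A ∪ Parcel B| = 19.
|(Parcel A ∪ Parcel B) ∩ Parcel C| = 11.
|(Parcel A ∪ Parcel B) △ Parcel C| = 19 + 49 − 22 = 46.00.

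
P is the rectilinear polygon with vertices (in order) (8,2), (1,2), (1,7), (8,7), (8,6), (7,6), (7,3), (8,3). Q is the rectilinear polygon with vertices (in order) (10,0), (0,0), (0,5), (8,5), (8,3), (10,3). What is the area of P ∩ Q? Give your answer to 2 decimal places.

19.00

The intersection is the polygon with vertices (1,2), (1,5), (7,5), (7,3), (8,3), (8,2).
By the shoelace formula its area is 19.00.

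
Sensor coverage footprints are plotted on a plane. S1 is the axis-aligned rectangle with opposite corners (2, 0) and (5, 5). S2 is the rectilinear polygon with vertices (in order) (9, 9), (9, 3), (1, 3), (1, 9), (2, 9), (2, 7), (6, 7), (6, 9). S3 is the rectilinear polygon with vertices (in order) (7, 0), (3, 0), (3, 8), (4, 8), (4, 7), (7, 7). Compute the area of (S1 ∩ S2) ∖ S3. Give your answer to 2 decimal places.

2.00

|S1 ∩ S2| = 6.
|(S1 ∩ S2) ∩ S3| = 4.
|(S1 ∩ S2) ∖ S3| = 6 − 4 = 2.00.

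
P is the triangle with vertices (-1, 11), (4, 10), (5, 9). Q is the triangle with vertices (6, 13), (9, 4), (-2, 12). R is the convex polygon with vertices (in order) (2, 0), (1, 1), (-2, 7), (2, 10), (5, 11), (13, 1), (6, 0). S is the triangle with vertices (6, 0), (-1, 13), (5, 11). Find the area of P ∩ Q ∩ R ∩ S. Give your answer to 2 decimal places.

The intersection is the polygon with vertices (2,10), (2.75,10.25), (4,10), (5,9).
By the shoelace formula its area is 1.25.

1.25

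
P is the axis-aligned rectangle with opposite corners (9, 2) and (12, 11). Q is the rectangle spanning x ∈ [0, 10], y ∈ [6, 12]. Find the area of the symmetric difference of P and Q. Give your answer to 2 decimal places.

|P∩Q|: x∈[9,10], y∈[6,11] → 1·5 = 5.
|P △ Q| = |P| + |Q| − 2·|P∩Q| = 27 + 60 − 10 = 77.00.

77.00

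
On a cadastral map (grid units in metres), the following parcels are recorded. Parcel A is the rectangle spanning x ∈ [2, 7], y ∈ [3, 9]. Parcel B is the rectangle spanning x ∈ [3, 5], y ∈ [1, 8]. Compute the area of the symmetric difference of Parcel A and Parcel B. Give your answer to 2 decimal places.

|Parcel A∩Parcel B|: x∈[3,5], y∈[3,8] → 2·5 = 10.
|Parcel A △ Parcel B| = |Parcel A| + |Parcel B| − 2·|Parcel A∩Parcel B| = 30 + 14 − 20 = 24.00.

24.00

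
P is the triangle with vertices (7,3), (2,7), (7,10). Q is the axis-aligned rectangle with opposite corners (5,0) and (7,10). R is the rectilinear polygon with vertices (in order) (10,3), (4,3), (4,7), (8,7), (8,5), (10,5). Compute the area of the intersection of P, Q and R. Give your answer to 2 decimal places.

The intersection is the polygon with vertices (5,7), (7,7), (7,3), (5,4.6).
By the shoelace formula its area is 6.40.

6.40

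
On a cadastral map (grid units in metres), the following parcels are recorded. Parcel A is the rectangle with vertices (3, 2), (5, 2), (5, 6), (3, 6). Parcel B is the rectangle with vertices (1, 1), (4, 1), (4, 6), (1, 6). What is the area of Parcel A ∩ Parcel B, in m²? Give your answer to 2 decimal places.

|Parcel A∩Parcel B|: x∈[3,4], y∈[2,6] → 1·4 = 4.

4.00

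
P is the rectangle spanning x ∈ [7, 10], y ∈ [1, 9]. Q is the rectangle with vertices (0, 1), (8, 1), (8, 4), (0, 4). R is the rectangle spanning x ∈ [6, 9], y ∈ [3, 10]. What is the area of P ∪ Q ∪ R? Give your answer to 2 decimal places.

By inclusion–exclusion:
Individual areas: |P| = 24, |Q| = 24, |R| = 21.
|P∩Q|: x∈[7,8], y∈[1,4] → 1·3 = 3.
|P∩R|: x∈[7,9], y∈[3,9] → 2·6 = 12.
|Q∩R|: x∈[6,8], y∈[3,4] → 2·1 = 2.
|P∩Q∩R| = 1.
|P ∪ Q ∪ R| = 69 − 17 + 1 = 53.00.

53.00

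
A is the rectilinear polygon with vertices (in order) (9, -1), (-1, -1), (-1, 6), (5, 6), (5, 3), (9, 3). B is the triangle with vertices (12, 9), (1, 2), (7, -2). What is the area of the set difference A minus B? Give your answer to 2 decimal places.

34.29

|A| = 58, |A∩B| = 23.7136.
|A ∖ B| = |A| − |A∩B| = 58 − 23.7136 = 34.29.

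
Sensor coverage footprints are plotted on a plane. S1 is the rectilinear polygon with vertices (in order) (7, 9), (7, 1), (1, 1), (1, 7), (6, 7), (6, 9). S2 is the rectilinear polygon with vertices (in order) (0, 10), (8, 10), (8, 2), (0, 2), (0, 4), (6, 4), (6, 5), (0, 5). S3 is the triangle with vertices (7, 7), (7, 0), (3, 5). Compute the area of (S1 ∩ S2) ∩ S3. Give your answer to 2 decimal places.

9.80

The region (S1 ∩ S2) ∩ S3 is the polygon with vertices (5.4,2), (3.8,4), (6,4), (6,5), (3,5), (7,7), (7,2).
By the shoelace formula its area is 9.80.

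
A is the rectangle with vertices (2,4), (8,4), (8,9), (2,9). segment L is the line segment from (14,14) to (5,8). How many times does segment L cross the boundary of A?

1

The segment meets the boundary at (6.5,9).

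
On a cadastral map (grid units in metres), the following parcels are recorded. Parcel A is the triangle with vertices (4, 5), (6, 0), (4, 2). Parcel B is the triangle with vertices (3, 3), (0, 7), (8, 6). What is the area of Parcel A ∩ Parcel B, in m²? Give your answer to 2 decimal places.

0.32

The intersection is the polygon with vertices (4.452,3.871), (4,3.6), (4,5).
By the shoelace formula its area is 0.32.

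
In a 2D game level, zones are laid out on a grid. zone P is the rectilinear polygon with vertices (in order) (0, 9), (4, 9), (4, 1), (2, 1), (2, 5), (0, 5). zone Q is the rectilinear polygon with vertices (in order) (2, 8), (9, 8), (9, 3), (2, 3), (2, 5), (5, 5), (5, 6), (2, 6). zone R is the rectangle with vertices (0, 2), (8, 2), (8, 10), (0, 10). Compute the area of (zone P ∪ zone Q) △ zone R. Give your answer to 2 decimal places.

30.00

|zone P ∪ zone Q| = 48.
|(zone P ∪ zone Q) ∩ zone R| = 41.
|(zone P ∪ zone Q) △ zone R| = 48 + 64 − 82 = 30.00.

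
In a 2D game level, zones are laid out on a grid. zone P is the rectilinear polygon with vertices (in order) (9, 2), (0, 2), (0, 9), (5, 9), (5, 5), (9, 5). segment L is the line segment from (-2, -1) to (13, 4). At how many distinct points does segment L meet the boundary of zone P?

The segment meets the boundary at (9,2.667), (7,2).

2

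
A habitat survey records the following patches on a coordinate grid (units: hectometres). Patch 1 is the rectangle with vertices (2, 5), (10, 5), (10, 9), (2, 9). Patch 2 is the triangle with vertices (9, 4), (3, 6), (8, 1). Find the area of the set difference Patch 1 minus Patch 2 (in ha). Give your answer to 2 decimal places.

31.00

|Patch 1| = 32, |Patch 1∩Patch 2| = 1.
|Patch 1 ∖ Patch 2| = |Patch 1| − |Patch 1∩Patch 2| = 32 − 1 = 31.00.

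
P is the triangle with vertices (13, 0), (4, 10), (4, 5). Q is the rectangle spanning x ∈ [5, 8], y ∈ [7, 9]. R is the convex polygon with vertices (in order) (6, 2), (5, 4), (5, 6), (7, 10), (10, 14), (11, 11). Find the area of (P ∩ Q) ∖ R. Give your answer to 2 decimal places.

|P ∩ Q| = 1.6056.
|(P ∩ Q) ∩ R| = 0.5143.
|(P ∩ Q) ∖ R| = 1.6056 − 0.5143 = 1.09.

1.09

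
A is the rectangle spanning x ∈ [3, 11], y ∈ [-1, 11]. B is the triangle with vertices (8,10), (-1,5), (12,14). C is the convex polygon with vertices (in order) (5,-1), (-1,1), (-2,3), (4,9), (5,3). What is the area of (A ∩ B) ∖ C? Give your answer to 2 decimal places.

|A ∩ B| = 4.906.
|(A ∩ B) ∩ C| = 0.7077.
|(A ∩ B) ∖ C| = 4.906 − 0.7077 = 4.20.

4.20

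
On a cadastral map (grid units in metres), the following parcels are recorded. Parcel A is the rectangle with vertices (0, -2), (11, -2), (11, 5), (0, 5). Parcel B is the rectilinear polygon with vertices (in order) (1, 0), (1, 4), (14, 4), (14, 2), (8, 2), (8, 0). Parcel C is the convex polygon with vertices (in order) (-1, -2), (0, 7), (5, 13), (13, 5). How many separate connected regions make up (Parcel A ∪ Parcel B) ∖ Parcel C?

1

(Parcel A ∪ Parcel B) ∖ Parcel C is a single connected region.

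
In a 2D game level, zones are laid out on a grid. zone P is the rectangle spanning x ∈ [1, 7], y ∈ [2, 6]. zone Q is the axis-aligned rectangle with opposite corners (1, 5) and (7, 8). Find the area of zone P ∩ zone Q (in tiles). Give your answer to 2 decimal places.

|zone P∩zone Q|: x∈[1,7], y∈[5,6] → 6·1 = 6.

6.00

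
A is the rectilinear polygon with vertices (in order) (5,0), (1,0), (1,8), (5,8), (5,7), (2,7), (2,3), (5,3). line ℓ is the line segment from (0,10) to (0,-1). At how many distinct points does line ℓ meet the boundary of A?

The segment lies entirely outside A and never meets its boundary.

0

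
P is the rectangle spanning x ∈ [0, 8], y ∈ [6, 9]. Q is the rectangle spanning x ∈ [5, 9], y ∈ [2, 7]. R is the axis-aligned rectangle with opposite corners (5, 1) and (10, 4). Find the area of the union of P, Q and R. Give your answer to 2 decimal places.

48.00

By inclusion–exclusion:
Individual areas: |P| = 24, |Q| = 20, |R| = 15.
|P∩Q|: x∈[5,8], y∈[6,7] → 3·1 = 3.
|P∩R| = 0 (no overlap).
|Q∩R|: x∈[5,9], y∈[2,4] → 4·2 = 8.
|P∩Q∩R| = 0.
|P ∪ Q ∪ R| = 59 − 11 + 0 = 48.00.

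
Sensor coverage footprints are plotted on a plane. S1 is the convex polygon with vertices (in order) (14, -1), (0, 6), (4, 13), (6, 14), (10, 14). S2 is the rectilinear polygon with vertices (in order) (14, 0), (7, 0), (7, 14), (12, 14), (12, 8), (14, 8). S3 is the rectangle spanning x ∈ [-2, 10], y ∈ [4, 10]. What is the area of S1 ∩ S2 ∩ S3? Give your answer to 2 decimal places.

18.00

The intersection is the polygon with vertices (7,10), (10,10), (10,4), (7,4).
By the shoelace formula its area is 18.00.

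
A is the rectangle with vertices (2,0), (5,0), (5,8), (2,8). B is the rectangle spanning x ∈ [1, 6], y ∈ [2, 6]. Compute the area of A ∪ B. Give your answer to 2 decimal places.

By inclusion–exclusion:
Individual areas: |A| = 24, |B| = 20.
|A∩B|: x∈[2,5], y∈[2,6] → 3·4 = 12.
|A ∪ B| = 44 − 12 = 32.00.

32.00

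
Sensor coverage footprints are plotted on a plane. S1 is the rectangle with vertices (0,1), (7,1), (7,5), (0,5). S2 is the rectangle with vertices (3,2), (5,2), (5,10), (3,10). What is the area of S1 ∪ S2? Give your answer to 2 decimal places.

38.00

By inclusion–exclusion:
Individual areas: |S1| = 28, |S2| = 16.
|S1∩S2|: x∈[3,5], y∈[2,5] → 2·3 = 6.
|S1 ∪ S2| = 44 − 6 = 38.00.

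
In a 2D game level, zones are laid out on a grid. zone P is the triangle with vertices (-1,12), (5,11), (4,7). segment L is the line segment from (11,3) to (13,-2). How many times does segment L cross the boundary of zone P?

0

The segment lies entirely outside zone P and never meets its boundary.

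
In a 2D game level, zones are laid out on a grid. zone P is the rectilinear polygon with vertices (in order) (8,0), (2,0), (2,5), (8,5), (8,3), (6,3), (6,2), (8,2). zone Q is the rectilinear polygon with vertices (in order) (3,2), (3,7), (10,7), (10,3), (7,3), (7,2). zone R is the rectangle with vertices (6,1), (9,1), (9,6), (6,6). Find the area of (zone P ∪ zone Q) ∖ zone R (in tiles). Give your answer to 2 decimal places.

35.00

|zone P ∪ zone Q| = 47.
|(zone P ∪ zone Q) ∩ zone R| = 12.
|(zone P ∪ zone Q) ∖ zone R| = 47 − 12 = 35.00.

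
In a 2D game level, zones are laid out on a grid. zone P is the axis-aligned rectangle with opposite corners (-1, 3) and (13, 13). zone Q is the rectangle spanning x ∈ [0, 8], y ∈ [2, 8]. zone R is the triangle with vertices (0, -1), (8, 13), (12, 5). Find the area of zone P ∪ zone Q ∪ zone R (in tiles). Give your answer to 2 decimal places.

154.43

By inclusion–exclusion:
Individual areas: |zone P| = 140, |zone Q| = 48, |zone R| = 60.
|zone P∩zone Q|: x∈[0,8], y∈[3,8] → 8·5 = 40.
|zone P∩zone R| = 48.5714.
|zone Q∩zone R| = 26.4286.
|zone P∩zone Q∩zone R| = 21.4286.
|zone P ∪ zone Q ∪ zone R| = 248 − 115 + 21.4286 = 154.43.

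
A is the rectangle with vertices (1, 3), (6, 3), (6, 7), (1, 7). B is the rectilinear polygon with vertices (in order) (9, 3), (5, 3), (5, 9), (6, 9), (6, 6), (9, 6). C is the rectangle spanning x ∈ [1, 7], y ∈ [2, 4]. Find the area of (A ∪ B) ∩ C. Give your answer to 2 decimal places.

The region (A ∪ B) ∩ C is the polygon with vertices (6,3), (5,3), (1,3), (1,4), (7,4), (7,3).
By the shoelace formula its area is 6.00.

6.00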